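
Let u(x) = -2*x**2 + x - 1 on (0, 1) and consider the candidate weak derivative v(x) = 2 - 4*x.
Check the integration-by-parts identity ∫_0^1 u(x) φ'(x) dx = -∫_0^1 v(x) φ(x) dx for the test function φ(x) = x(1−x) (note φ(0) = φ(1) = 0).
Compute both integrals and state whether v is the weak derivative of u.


LHS = 1/6, RHS = 0. No, v is not the weak derivative of u.

u(x) = -2*x**2 + x - 1, classical derivative u'(x) = 1 - 4*x.
φ(x) = x(1−x), so φ'(x) = 1 - 2*x.
Note φ(0) = φ(1) = 0, so the boundary term u·φ vanishes.
LHS = ∫_0^1 u(x) φ'(x) dx = ∫_0^1 (4*x^3 - 4*x^2 + 3*x - 1) dx. Term by term:
  ∫_0^1 4*x^3 dx = 1;  ∫_0^1 -4*x^2 dx = -4/3;  ∫_0^1 3*x dx = 3/2;
  ∫_0^1 -1 dx = -1.
Sum: 1 − 4/3 + 3/2 − 1 = 1/6.
So LHS = 1/6.
∫_0^1 v(x) φ(x) dx = ∫_0^1 (4*x^3 - 6*x^2 + 2*x) dx. Term by term:
  ∫_0^1 4*x^3 dx = 1;  ∫_0^1 -6*x^2 dx = -2;  ∫_0^1 2*x dx = 1.
Sum: 1 − 2 + 1 = 0.
So RHS = -∫_0^1 v(x) φ(x) dx = 0.
LHS − RHS = 1/6 ≠ 0, so the identity fails.
(For a valid weak derivative the identity must hold for EVERY test function, in particular this one. The failure shows v is NOT the weak derivative of u.)
Correct weak derivative would be u'(x) = 1 - 4*x.


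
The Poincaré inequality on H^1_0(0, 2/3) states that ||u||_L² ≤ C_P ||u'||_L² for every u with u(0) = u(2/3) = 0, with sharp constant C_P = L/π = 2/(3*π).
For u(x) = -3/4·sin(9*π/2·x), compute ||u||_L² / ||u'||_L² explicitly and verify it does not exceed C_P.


||u||_L² / ||u'||_L² = 2/(9*π) < C_P = 2/(3*π).

u(x) = -3/4·sin(9*π/2·x), so u'(x) = -27*π*cos(9*π*x/2)/8.
Writing u(x) = A·sin(kπx/L) with A = -3/4 and k = 3, use ∫_0^L sin²(kπx/L) dx = L/2 and ∫_0^L cos²(kπx/L) dx = L/2.
u² = 9/16·sin²(9*π/2·x) and (u')² = 729*π^2/64·cos²(9*π/2·x), and each of sin², cos² integrates to L/2 = 1/3 over (0, 2/3).
∫_0^2/3 u² dx = 3/16, so ||u||_L² = sqrt(3)/4.
∫_0^2/3 (u')² dx = 243*π^2/64, so ||u'||_L² = 9*sqrt(3)*π/8.
Ratio ||u||_L² / ||u'||_L² = 2/(9*π).
Sharp Poincaré constant on H^1_0(0, 2/3) is C_P = L/π = 2/(3*π), achieved by sin(3*π/2·x).
This is the k = 3 harmonic; the ratio L/(kπ) is strictly less than C_P = L/π, consistent with the sharp inequality ||u||_L² ≤ C_P ||u'||_L².


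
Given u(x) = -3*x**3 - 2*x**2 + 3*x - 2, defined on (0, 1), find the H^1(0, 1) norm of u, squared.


||u||_{H^1}^2 = 794/35

The H^1 norm (squared) on an interval (0, L) is
  ||u||_{H^1}^2 = ∫_0^L u(x)^2 dx + ∫_0^L u'(x)^2 dx.
Compute u'(x) = -9*x**2 - 4*x + 3.
Then u(x)^2 = 9*x**6 + 12*x**5 - 14*x**4 + 17*x**2 - 12*x + 4 and u'(x)^2 = 81*x**4 + 72*x**3 - 38*x**2 - 24*x + 9.
Integrate each monomial from 0 to 1 using ∫_0^1 c·x^n dx = c·1^(n+1)/(n+1):
  ∫_0^1 u(x)^2 dx = ∫_0^1 (9*x^6 + 12*x^5 - 14*x^4 + 17*x^2 - 12*x + 4) dx. Term by term:
    ∫_0^1 9*x^6 dx = 9/7;  ∫_0^1 12*x^5 dx = 2;  ∫_0^1 -14*x^4 dx = -14/5;
    ∫_0^1 17*x^2 dx = 17/3;  ∫_0^1 -12*x dx = -6;  ∫_0^1 4 dx = 4.
  Sum: 9/7 + 2 − 14/5 + 17/3 − 6 + 4 = 436/105.
  ∫_0^1 u'(x)^2 dx = ∫_0^1 (81*x^4 + 72*x^3 - 38*x^2 - 24*x + 9) dx. Term by term:
    ∫_0^1 81*x^4 dx = 81/5;  ∫_0^1 72*x^3 dx = 18;  ∫_0^1 -38*x^2 dx = -38/3;
    ∫_0^1 -24*x dx = -12;  ∫_0^1 9 dx = 9.
  Sum: 81/5 + 18 − 38/3 − 12 + 9 = 278/15.
Adding: ||u||_{H^1}^2 = 436/105 + 278/15 = 794/35.


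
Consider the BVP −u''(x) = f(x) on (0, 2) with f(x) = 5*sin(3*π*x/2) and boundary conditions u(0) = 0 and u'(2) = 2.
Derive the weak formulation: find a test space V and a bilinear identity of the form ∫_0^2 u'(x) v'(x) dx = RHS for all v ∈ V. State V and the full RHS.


V = {v ∈ H^1(0, 2) : v(0) = 0} (test functions vanish at x = 0 where u is specified); weak form: ∫_0^2 u'v' dx = ∫_0^2 (5*sin(3*π*x/2)) v dx + 2·v(2) for all v ∈ V.

Multiply both sides by a test function v and integrate from 0 to 2:
  ∫_0^2 −u''(x) v(x) dx = ∫_0^2 f(x) v(x) dx.
Integrate the LHS by parts once:
  ∫_0^2 −u'' v dx = −[u'(x) v(x)]_0^2 + ∫_0^2 u'(x) v'(x) dx.
Thus ∫_0^2 u'(x) v'(x) dx = ∫_0^2 f(x) v(x) dx + [u'(x) v(x)]_0^2.
Choose V so that boundary terms are either known or forced to vanish.
Mixed BC: u(0) = 0 (Dirichlet) and u'(2) = 2 (Neumann). Define V = {v ∈ H^1(0, 2) : v(0) = 0}. Then [u' v]_0^2 = u'(2)·v(2) − u'(0)·0 = 2·v(2).
Weak formulation: find u (satisfying any essential BC) such that ∫_0^2 u'(x) v'(x) dx = ∫_0^2 f v dx + 2·v(2) for all v ∈ V (Dirichlet at 0 absorbed into V; Neumann datum at x = 2 contributes the boundary term).
Substituting f(x) = 5*sin(3*π*x/2), the right-hand side is ∫_0^2 (5*sin(3*π*x/2)) v dx + 2·v(2).


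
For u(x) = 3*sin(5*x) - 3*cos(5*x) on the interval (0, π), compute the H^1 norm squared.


||u||_{H^1(0,π)}^2 = 234*π

u'(x) = 15*sin(5*x) + 15*cos(5*x).
Expand u² and (u')² and integrate term by term on (0, π), using: for integers n ≥ 1, ∫_0^π sin²(nx) dx = ∫_0^π cos²(nx) dx = π/2; for n ≠ n', ∫_0^π sin(nx)sin(n'x) dx = ∫_0^π cos(nx)cos(n'x) dx = 0; and by product-to-sum, ∫_0^π sin(nx)cos(n'x) dx = ½∫_0^π [sin((n+n')x) + sin((n−n')x)] dx, which is 0 when n+n' is even and 2n/(n²−n'²) when n+n' is odd (it need not vanish on (0, π)).
  u² squared terms: (-3)²·∫cos(5x)² dx = 9·π/2 = 9*π/2;  (3)²·∫sin(5x)² dx = 9·π/2 = 9*π/2.
  u² cross terms: 2·(-3)·(3)·∫cos(5x)·sin(5x) dx = -18·(0) = 0.
  So ∫_0^π u² dx = 9*π/2 + 9*π/2 + 0 = 9*π.
  (u')² squared terms: (15)²·∫cos(5x)² dx = 225·π/2 = 225*π/2;  (15)²·∫sin(5x)² dx = 225·π/2 = 225*π/2.
  (u')² cross terms: 2·(15)·(15)·∫cos(5x)·sin(5x) dx = 450·(0) = 0.
  So ∫_0^π (u')² dx = 225*π/2 + 225*π/2 + 0 = 225*π.
||u||_{H^1}^2 = (9*π) + (225*π) = 234*π.


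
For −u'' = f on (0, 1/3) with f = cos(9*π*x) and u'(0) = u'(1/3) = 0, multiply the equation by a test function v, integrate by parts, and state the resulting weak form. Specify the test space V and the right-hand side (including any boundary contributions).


V = H^1(0, 1/3) (no boundary constraint on v; u is determined up to an additive constant); weak form: ∫_0^1/3 u'v' dx = ∫_0^1/3 (cos(9*π*x)) v dx for all v ∈ V.

Multiply both sides by a test function v and integrate from 0 to 1/3:
  ∫_0^1/3 −u''(x) v(x) dx = ∫_0^1/3 f(x) v(x) dx.
Integrate the LHS by parts once:
  ∫_0^1/3 −u'' v dx = −[u'(x) v(x)]_0^1/3 + ∫_0^1/3 u'(x) v'(x) dx.
Thus ∫_0^1/3 u'(x) v'(x) dx = ∫_0^1/3 f(x) v(x) dx + [u'(x) v(x)]_0^1/3.
Choose V so that boundary terms are either known or forced to vanish.
u has homogeneous Neumann: u'(0) = u'(1/3) = 0. So [u' v]_0^1/3 = 0·v(1/3) − 0·v(0) = 0 for any v; take V = H^1(0, 1/3).
Weak formulation: find u (satisfying any essential BC) such that ∫_0^1/3 u'(x) v'(x) dx = ∫_0^1/3 f v dx for all v ∈ V (homogeneous Neumann, so boundary terms vanish).
Substituting f(x) = cos(9*π*x), the right-hand side is ∫_0^1/3 (cos(9*π*x)) v dx.
Compatibility check (pure Neumann): taking v ≡ 1 ∈ V gives 0 = ∫_0^1/3 f dx + (0) − (0), i.e. ∫_0^1/3 f dx must equal u'(0) − u'(1/3) = 0. Indeed ∫_0^1/3 (cos(9*π*x)) dx = 0, so the data are compatible. The solution is then unique only up to an additive constant (fix it e.g. by requiring ∫_0^1/3 u dx = 0).


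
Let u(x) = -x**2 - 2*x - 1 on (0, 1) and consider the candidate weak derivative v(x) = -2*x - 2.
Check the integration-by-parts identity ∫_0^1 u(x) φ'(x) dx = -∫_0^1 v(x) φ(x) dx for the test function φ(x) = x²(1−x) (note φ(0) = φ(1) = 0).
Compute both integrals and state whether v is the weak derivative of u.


LHS = 4/15, RHS = 4/15. Yes, v = u' weakly.

u(x) = -x**2 - 2*x - 1, classical derivative u'(x) = -2*x - 2.
φ(x) = x²(1−x), so φ'(x) = x*(2 - 3*x).
Note φ(0) = φ(1) = 0, so the boundary term u·φ vanishes.
LHS = ∫_0^1 u(x) φ'(x) dx = ∫_0^1 (3*x^4 + 4*x^3 - x^2 - 2*x) dx. Term by term:
  ∫_0^1 3*x^4 dx = 3/5;  ∫_0^1 4*x^3 dx = 1;  ∫_0^1 -x^2 dx = -1/3;
  ∫_0^1 -2*x dx = -1.
Sum: 3/5 + 1 − 1/3 − 1 = 4/15.
So LHS = 4/15.
∫_0^1 v(x) φ(x) dx = ∫_0^1 (2*x^4 - 2*x^2) dx. Term by term:
  ∫_0^1 2*x^4 dx = 2/5;  ∫_0^1 -2*x^2 dx = -2/3.
Sum: 2/5 − 2/3 = -4/15.
So RHS = -∫_0^1 v(x) φ(x) dx = 4/15.
LHS = RHS, so the identity holds for this test φ.
Moreover u is smooth here and v(x) = u'(x) = -2*x - 2 pointwise, so the identity holds for every test function. Hence v is the weak derivative of u.


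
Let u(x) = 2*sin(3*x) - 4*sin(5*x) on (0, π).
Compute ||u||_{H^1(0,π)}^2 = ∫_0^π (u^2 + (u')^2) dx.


||u||_{H^1(0,π)}^2 = 228*π

u'(x) = 6*cos(3*x) - 20*cos(5*x).
Expand u² and (u')² and integrate term by term on (0, π), using: for integers n ≥ 1, ∫_0^π sin²(nx) dx = ∫_0^π cos²(nx) dx = π/2; for n ≠ n', ∫_0^π sin(nx)sin(n'x) dx = ∫_0^π cos(nx)cos(n'x) dx = 0; and by product-to-sum, ∫_0^π sin(nx)cos(n'x) dx = ½∫_0^π [sin((n+n')x) + sin((n−n')x)] dx, which is 0 when n+n' is even and 2n/(n²−n'²) when n+n' is odd (it need not vanish on (0, π)).
  u² squared terms: (-4)²·∫sin(5x)² dx = 16·π/2 = 8*π;  (2)²·∫sin(3x)² dx = 4·π/2 = 2*π.
  u² cross terms: 2·(-4)·(2)·∫sin(5x)·sin(3x) dx = -16·(0) = 0.
  So ∫_0^π u² dx = 8*π + 2*π + 0 = 10*π.
  (u')² squared terms: (-20)²·∫cos(5x)² dx = 400·π/2 = 200*π;  (6)²·∫cos(3x)² dx = 36·π/2 = 18*π.
  (u')² cross terms: 2·(-20)·(6)·∫cos(5x)·cos(3x) dx = -240·(0) = 0.
  So ∫_0^π (u')² dx = 200*π + 18*π + 0 = 218*π.
||u||_{H^1}^2 = (10*π) + (218*π) = 228*π.


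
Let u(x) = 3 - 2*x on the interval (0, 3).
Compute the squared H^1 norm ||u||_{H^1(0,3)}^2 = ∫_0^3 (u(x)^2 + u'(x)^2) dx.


||u||_{H^1}^2 = 21

The H^1 norm (squared) on an interval (0, L) is
  ||u||_{H^1}^2 = ∫_0^L u(x)^2 dx + ∫_0^L u'(x)^2 dx.
Compute u'(x) = -2.
Then u(x)^2 = 4*x**2 - 12*x + 9 and u'(x)^2 = 4.
Integrate each monomial from 0 to 3 using ∫_0^3 c·x^n dx = c·3^(n+1)/(n+1):
  ∫_0^3 u(x)^2 dx = ∫_0^3 (4*x^2 - 12*x + 9) dx. Term by term:
    ∫_0^3 4*x^2 dx = 36;  ∫_0^3 -12*x dx = -54;  ∫_0^3 9 dx = 27.
  Sum: 36 − 54 + 27 = 9.
  ∫_0^3 u'(x)^2 dx = ∫_0^3 (4) dx. Term by term:
    ∫_0^3 4 dx = 12.
Adding: ||u||_{H^1}^2 = 9 + 12 = 21.


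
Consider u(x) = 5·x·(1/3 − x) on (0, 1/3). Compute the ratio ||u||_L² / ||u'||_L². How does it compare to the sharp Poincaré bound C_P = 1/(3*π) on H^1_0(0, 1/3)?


||u||_L² / ||u'||_L² = sqrt(10)/30 < C_P = 1/(3*π).

u(x) = 5·x·(1/3 − x), so u'(x) = 5/3 - 10*x.
u(x) = 5·x·(1/3 − x) vanishes at x = 0 and x = 1/3, so u ∈ H^1_0(0, 1/3). Differentiate via the product rule and integrate the resulting polynomials term by term.
  ∫_0^1/3 u² dx = ∫_0^1/3 (25*x^4 - 50*x^3/3 + 25*x^2/9) dx. Term by term:
    ∫_0^1/3 25*x^4 dx = 5/243;  ∫_0^1/3 -50*x^3/3 dx = -25/486;  ∫_0^1/3 25*x^2/9 dx = 25/729.
  Sum: 5/243 − 25/486 + 25/729 = 5/1458.
  ∫_0^1/3 (u')² dx = ∫_0^1/3 (100*x^2 - 100*x/3 + 25/9) dx. Term by term:
    ∫_0^1/3 100*x^2 dx = 100/81;  ∫_0^1/3 -100*x/3 dx = -50/27;  ∫_0^1/3 25/9 dx = 25/27.
  Sum: 100/81 − 50/27 + 25/27 = 25/81.
∫_0^1/3 u² dx = 5/1458, so ||u||_L² = sqrt(10)/54.
∫_0^1/3 (u')² dx = 25/81, so ||u'||_L² = 5/9.
Ratio ||u||_L² / ||u'||_L² = sqrt(10)/30.
Sharp Poincaré constant on H^1_0(0, 1/3) is C_P = L/π = 1/(3*π), achieved by sin(3*π·x).
A polynomial bump cannot attain the sharp Poincaré constant (only the first sine eigenfunction does), so the ratio is strictly less than C_P, consistent with ||u||_L² ≤ C_P ||u'||_L².


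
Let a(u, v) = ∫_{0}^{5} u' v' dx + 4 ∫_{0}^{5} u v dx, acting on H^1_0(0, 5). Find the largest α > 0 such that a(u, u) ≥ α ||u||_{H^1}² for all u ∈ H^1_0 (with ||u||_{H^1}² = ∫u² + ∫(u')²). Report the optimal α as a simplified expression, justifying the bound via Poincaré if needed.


α = 1

Coercivity of a(·,·) on H^1_0(0, 5) means a(u, u) ≥ α ||u||_{H^1}² for every u ∈ H^1_0.
The interval has length L = 5, and Poincaré/coercivity depend only on L. Here a(u, u) = ∫(u')² + (4)·∫u².
Here c = 4 ≥ 1, so a(u,u) = ∫(u')² + c∫u² ≥ ∫(u')² + ∫u² = ||u||_{H^1}², i.e. α = 1 works. No larger α is possible: a(u,u) ≥ α||u||_{H^1}² means (1−α)∫(u')² ≥ (α−c)∫u², and for the modes u_n = sin(nπ(x−x₀)/L) (x₀ the left endpoint) one has ∫u_n²/∫(u_n')² = (L/(nπ))² → 0, so a(u_n,u_n)/||u_n||_{H^1}² → 1. Hence the optimal constant is α = 1.
Therefore α = 1.


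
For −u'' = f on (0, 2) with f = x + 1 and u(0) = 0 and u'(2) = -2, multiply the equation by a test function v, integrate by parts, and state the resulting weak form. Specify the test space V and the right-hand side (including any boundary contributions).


V = {v ∈ H^1(0, 2) : v(0) = 0} (test functions vanish at x = 0 where u is specified); weak form: ∫_0^2 u'v' dx = ∫_0^2 (x + 1) v dx − 2·v(2) for all v ∈ V.

Multiply both sides by a test function v and integrate from 0 to 2:
  ∫_0^2 −u''(x) v(x) dx = ∫_0^2 f(x) v(x) dx.
Integrate the LHS by parts once:
  ∫_0^2 −u'' v dx = −[u'(x) v(x)]_0^2 + ∫_0^2 u'(x) v'(x) dx.
Thus ∫_0^2 u'(x) v'(x) dx = ∫_0^2 f(x) v(x) dx + [u'(x) v(x)]_0^2.
Choose V so that boundary terms are either known or forced to vanish.
Mixed BC: u(0) = 0 (Dirichlet) and u'(2) = -2 (Neumann). Define V = {v ∈ H^1(0, 2) : v(0) = 0}. Then [u' v]_0^2 = u'(2)·v(2) − u'(0)·0 = − 2·v(2).
Weak formulation: find u (satisfying any essential BC) such that ∫_0^2 u'(x) v'(x) dx = ∫_0^2 f v dx − 2·v(2) for all v ∈ V (Dirichlet at 0 absorbed into V; Neumann datum at x = 2 contributes the boundary term).
Substituting f(x) = x + 1, the right-hand side is ∫_0^2 (x + 1) v dx − 2·v(2).


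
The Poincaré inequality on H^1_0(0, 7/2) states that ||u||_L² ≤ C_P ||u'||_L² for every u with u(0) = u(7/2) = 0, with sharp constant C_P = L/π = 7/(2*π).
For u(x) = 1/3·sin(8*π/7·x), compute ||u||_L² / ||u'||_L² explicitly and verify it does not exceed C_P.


||u||_L² / ||u'||_L² = 7/(8*π) < C_P = 7/(2*π).

u(x) = 1/3·sin(8*π/7·x), so u'(x) = 8*π*cos(8*π*x/7)/21.
Writing u(x) = A·sin(kπx/L) with A = 1/3 and k = 4, use ∫_0^L sin²(kπx/L) dx = L/2 and ∫_0^L cos²(kπx/L) dx = L/2.
u² = 1/9·sin²(8*π/7·x) and (u')² = 64*π^2/441·cos²(8*π/7·x), and each of sin², cos² integrates to L/2 = 7/4 over (0, 7/2).
∫_0^7/2 u² dx = 7/36, so ||u||_L² = sqrt(7)/6.
∫_0^7/2 (u')² dx = 16*π^2/63, so ||u'||_L² = 4*sqrt(7)*π/21.
Ratio ||u||_L² / ||u'||_L² = 7/(8*π).
Sharp Poincaré constant on H^1_0(0, 7/2) is C_P = L/π = 7/(2*π), achieved by sin(2*π/7·x).
This is the k = 4 harmonic; the ratio L/(kπ) is strictly less than C_P = L/π, consistent with the sharp inequality ||u||_L² ≤ C_P ||u'||_L².


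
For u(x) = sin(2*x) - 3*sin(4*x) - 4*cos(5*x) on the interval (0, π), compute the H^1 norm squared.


||u||_{H^1(0,π)}^2 = -10816/21 + 287*π

u'(x) = 20*sin(5*x) + 2*cos(2*x) - 12*cos(4*x).
Expand u² and (u')² and integrate term by term on (0, π), using: for integers n ≥ 1, ∫_0^π sin²(nx) dx = ∫_0^π cos²(nx) dx = π/2; for n ≠ n', ∫_0^π sin(nx)sin(n'x) dx = ∫_0^π cos(nx)cos(n'x) dx = 0; and by product-to-sum, ∫_0^π sin(nx)cos(n'x) dx = ½∫_0^π [sin((n+n')x) + sin((n−n')x)] dx, which is 0 when n+n' is even and 2n/(n²−n'²) when n+n' is odd (it need not vanish on (0, π)).
  u² squared terms: (-4)²·∫cos(5x)² dx = 16·π/2 = 8*π;  (-3)²·∫sin(4x)² dx = 9·π/2 = 9*π/2;  (1)²·∫sin(2x)² dx = 1·π/2 = π/2.
  u² cross terms: 2·(-4)·(-3)·∫cos(5x)·sin(4x) dx = 24·(-8/9) = -64/3;  2·(-4)·(1)·∫cos(5x)·sin(2x) dx = -8·(-4/21) = 32/21;  2·(-3)·(1)·∫sin(4x)·sin(2x) dx = -6·(0) = 0.
  So ∫_0^π u² dx = 8*π + 9*π/2 + π/2 − 64/3 + 32/21 + 0 = -416/21 + 13*π.
  (u')² squared terms: (-12)²·∫cos(4x)² dx = 144·π/2 = 72*π;  (2)²·∫cos(2x)² dx = 4·π/2 = 2*π;  (20)²·∫sin(5x)² dx = 400·π/2 = 200*π.
  (u')² cross terms: 2·(-12)·(2)·∫cos(4x)·cos(2x) dx = -48·(0) = 0;  2·(-12)·(20)·∫cos(4x)·sin(5x) dx = -480·(10/9) = -1600/3;  2·(2)·(20)·∫cos(2x)·sin(5x) dx = 80·(10/21) = 800/21.
  So ∫_0^π (u')² dx = 72*π + 2*π + 200*π + 0 − 1600/3 + 800/21 = -10400/21 + 274*π.
||u||_{H^1}^2 = (-416/21 + 13*π) + (-10400/21 + 274*π) = -10816/21 + 287*π.


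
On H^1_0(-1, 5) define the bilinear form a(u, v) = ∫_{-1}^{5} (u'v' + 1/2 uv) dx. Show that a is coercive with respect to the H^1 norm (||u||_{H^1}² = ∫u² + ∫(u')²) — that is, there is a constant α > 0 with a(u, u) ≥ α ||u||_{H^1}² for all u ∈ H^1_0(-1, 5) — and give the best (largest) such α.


α = (π^2 + 18)/(π^2 + 36)

Coercivity of a(·,·) on H^1_0(-1, 5) means a(u, u) ≥ α ||u||_{H^1}² for every u ∈ H^1_0.
The interval has length L = 6, and Poincaré/coercivity depend only on L. Here a(u, u) = ∫(u')² + (1/2)·∫u².
Here 0 < c = 1/2 < 1. The condition a(u,u) ≥ α||u||_{H^1}² reads (1−α)∫(u')² ≥ (α−c)∫u². Any admissible α is ≤ 1 (rapidly oscillating u have ∫u²/∫(u')² → 0), and α = 1 would force 0 ≥ (1−c)∫u², impossible since c < 1; so 1−α > 0. By the sharp Poincaré inequality on H^1_0 of an interval of length L, ∫(u')² ≥ (π/L)²∫u² with equality for the first sine mode sin(π(x−x₀)/L) (x₀ the left endpoint), so the inequality holds for all u iff (1−α)(π/L)² ≥ α − c, i.e. α ≤ ((π/L)² + c)/((π/L)² + 1) = (1 + c(L/π)²)/(1 + (L/π)²). With (π/L)² = π^2/36 and c = 1/2, the largest admissible constant is α = ((π/L)² + c)/((π/L)² + 1).
Simplifying, α = (π^2 + 18)/(π^2 + 36).


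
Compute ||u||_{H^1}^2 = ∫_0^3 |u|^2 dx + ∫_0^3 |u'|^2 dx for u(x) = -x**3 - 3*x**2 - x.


||u||_{H^1}^2 = 46311/14

The H^1 norm (squared) on an interval (0, L) is
  ||u||_{H^1}^2 = ∫_0^L u(x)^2 dx + ∫_0^L u'(x)^2 dx.
Compute u'(x) = -3*x**2 - 6*x - 1.
Then u(x)^2 = x**6 + 6*x**5 + 11*x**4 + 6*x**3 + x**2 and u'(x)^2 = 9*x**4 + 36*x**3 + 42*x**2 + 12*x + 1.
Integrate each monomial from 0 to 3 using ∫_0^3 c·x^n dx = c·3^(n+1)/(n+1):
  ∫_0^3 u(x)^2 dx = ∫_0^3 (x^6 + 6*x^5 + 11*x^4 + 6*x^3 + x^2) dx. Term by term:
    ∫_0^3 x^6 dx = 2187/7;  ∫_0^3 6*x^5 dx = 729;  ∫_0^3 11*x^4 dx = 2673/5;
    ∫_0^3 6*x^3 dx = 243/2;  ∫_0^3 x^2 dx = 9.
  Sum: 2187/7 + 729 + 2673/5 + 243/2 + 9 = 119457/70.
  ∫_0^3 u'(x)^2 dx = ∫_0^3 (9*x^4 + 36*x^3 + 42*x^2 + 12*x + 1) dx. Term by term:
    ∫_0^3 9*x^4 dx = 2187/5;  ∫_0^3 36*x^3 dx = 729;  ∫_0^3 42*x^2 dx = 378;
    ∫_0^3 12*x dx = 54;  ∫_0^3 1 dx = 3.
  Sum: 2187/5 + 729 + 378 + 54 + 3 = 8007/5.
Adding: ||u||_{H^1}^2 = 119457/70 + 8007/5 = 46311/14.


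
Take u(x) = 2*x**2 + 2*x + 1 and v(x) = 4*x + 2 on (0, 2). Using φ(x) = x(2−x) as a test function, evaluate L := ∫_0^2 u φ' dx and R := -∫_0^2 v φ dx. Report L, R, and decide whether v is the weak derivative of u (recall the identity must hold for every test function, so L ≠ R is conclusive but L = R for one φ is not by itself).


LHS = -8, RHS = -8. Yes, v = u' weakly.

u(x) = 2*x**2 + 2*x + 1, classical derivative u'(x) = 4*x + 2.
φ(x) = x(2−x), so φ'(x) = 2 - 2*x.
Note φ(0) = φ(2) = 0, so the boundary term u·φ vanishes.
LHS = ∫_0^2 u(x) φ'(x) dx = ∫_0^2 (-4*x^3 + 2*x + 2) dx. Term by term:
  ∫_0^2 -4*x^3 dx = -16;  ∫_0^2 2*x dx = 4;  ∫_0^2 2 dx = 4.
Sum: -16 + 4 + 4 = -8.
So LHS = -8.
∫_0^2 v(x) φ(x) dx = ∫_0^2 (-4*x^3 + 6*x^2 + 4*x) dx. Term by term:
  ∫_0^2 -4*x^3 dx = -16;  ∫_0^2 6*x^2 dx = 16;  ∫_0^2 4*x dx = 8.
Sum: -16 + 16 + 8 = 8.
So RHS = -∫_0^2 v(x) φ(x) dx = -8.
LHS = RHS, so the identity holds for this test φ.
Moreover u is smooth here and v(x) = u'(x) = 4*x + 2 pointwise, so the identity holds for every test function. Hence v is the weak derivative of u.


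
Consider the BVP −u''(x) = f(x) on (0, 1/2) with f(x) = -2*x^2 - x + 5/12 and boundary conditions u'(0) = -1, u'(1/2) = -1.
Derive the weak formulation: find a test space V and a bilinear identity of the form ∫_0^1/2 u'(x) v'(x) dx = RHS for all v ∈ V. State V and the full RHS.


V = H^1(0, 1/2) (v unrestricted at boundary; u is determined up to an additive constant); weak form: ∫_0^1/2 u'v' dx = ∫_0^1/2 (-2*x^2 - x + 5/12) v dx − v(1/2) + v(0) for all v ∈ V.

Multiply both sides by a test function v and integrate from 0 to 1/2:
  ∫_0^1/2 −u''(x) v(x) dx = ∫_0^1/2 f(x) v(x) dx.
Integrate the LHS by parts once:
  ∫_0^1/2 −u'' v dx = −[u'(x) v(x)]_0^1/2 + ∫_0^1/2 u'(x) v'(x) dx.
Thus ∫_0^1/2 u'(x) v'(x) dx = ∫_0^1/2 f(x) v(x) dx + [u'(x) v(x)]_0^1/2.
Choose V so that boundary terms are either known or forced to vanish.
u has inhomogeneous Neumann u'(0) = -1, u'(1/2) = -1. [u' v]_0^1/2 = (-1)·v(1/2) − (-1)·v(0) = − v(1/2) + v(0). Take V = H^1(0, 1/2); boundary term becomes part of RHS.
Weak formulation: find u (satisfying any essential BC) such that ∫_0^1/2 u'(x) v'(x) dx = ∫_0^1/2 f v dx − v(1/2) + v(0) for all v ∈ V (Neumann data are natural BCs: they enter the RHS as boundary terms).
Substituting f(x) = -2*x^2 - x + 5/12, the right-hand side is ∫_0^1/2 (-2*x^2 - x + 5/12) v dx − v(1/2) + v(0).
Compatibility check (pure Neumann): taking v ≡ 1 ∈ V gives 0 = ∫_0^1/2 f dx + (-1) − (-1), i.e. ∫_0^1/2 f dx must equal u'(0) − u'(1/2) = 0. Indeed ∫_0^1/2 (-2*x^2 - x + 5/12) dx = 0, so the data are compatible. The solution is then unique only up to an additive constant (fix it e.g. by requiring ∫_0^1/2 u dx = 0).


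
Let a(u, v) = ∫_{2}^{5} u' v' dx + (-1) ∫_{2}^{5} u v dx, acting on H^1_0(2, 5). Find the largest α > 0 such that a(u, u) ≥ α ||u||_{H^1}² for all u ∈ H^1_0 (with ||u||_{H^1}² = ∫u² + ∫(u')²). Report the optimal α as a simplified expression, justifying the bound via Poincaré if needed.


α = (-9 + π^2)/(9 + π^2)

Coercivity of a(·,·) on H^1_0(2, 5) means a(u, u) ≥ α ||u||_{H^1}² for every u ∈ H^1_0.
The interval has length L = 3, and Poincaré/coercivity depend only on L. Here a(u, u) = ∫(u')² + (-1)·∫u².
Here c = -1 < 0 with |c| < (π/L)² = π^2/9, so coercivity still holds. The condition a(u,u) ≥ α||u||_{H^1}² reads (1−α)∫(u')² ≥ (α−c)∫u². Any admissible α is ≤ 1 (rapidly oscillating u have ∫u²/∫(u')² → 0), and α = 1 would force 0 ≥ (1−c)∫u², impossible since c < 1; so 1−α > 0. By the sharp Poincaré inequality on H^1_0 of an interval of length L, ∫(u')² ≥ (π/L)²∫u² with equality for the first sine mode sin(π(x−x₀)/L) (x₀ the left endpoint), so the inequality holds for all u iff (1−α)(π/L)² ≥ α − c, i.e. α ≤ ((π/L)² + c)/((π/L)² + 1) = (1 + c(L/π)²)/(1 + (L/π)²). (Direct route, valid since c ≤ 0: Poincaré gives c∫u² ≥ c(L/π)²∫(u')², so a(u,u) ≥ (1 + c(L/π)²)∫(u')², while ||u||_{H^1}² ≤ (1 + (L/π)²)∫(u')²; dividing yields the same α.) With (π/L)² = π^2/9 and c = -1, the largest admissible constant is α = ((π/L)² + c)/((π/L)² + 1).
Simplifying, α = (-9 + π^2)/(9 + π^2).


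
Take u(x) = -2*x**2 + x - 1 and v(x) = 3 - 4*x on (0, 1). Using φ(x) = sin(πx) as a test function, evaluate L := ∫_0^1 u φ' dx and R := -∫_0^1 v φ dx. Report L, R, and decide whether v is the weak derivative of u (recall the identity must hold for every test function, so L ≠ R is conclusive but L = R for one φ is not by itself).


LHS = 2/π, RHS = -2/π. No, v is not the weak derivative of u.

u(x) = -2*x**2 + x - 1, classical derivative u'(x) = 1 - 4*x.
φ(x) = sin(πx), so φ'(x) = π*cos(π*x).
Note φ(0) = φ(1) = 0, so the boundary term u·φ vanishes.
LHS = ∫_0^1 u(x) φ'(x) dx = ∫_0^1 (-2*π*x^2*cos(π*x) + π*x*cos(π*x) - π*cos(π*x)) dx. Term by term:
  ∫_0^1 -π*cos(π*x) dx = 0;  ∫_0^1 π*x*cos(π*x) dx = -2/π;  ∫_0^1 -2*π*x^2*cos(π*x) dx = 4/π.
Sum: 0 − 2/π + 4/π = 2/π.
So LHS = 2/π.
∫_0^1 v(x) φ(x) dx = ∫_0^1 (-4*x*sin(π*x) + 3*sin(π*x)) dx. Term by term:
  ∫_0^1 3*sin(π*x) dx = 6/π;  ∫_0^1 -4*x*sin(π*x) dx = -4/π.
Sum: 6/π − 4/π = 2/π.
So RHS = -∫_0^1 v(x) φ(x) dx = -2/π.
LHS − RHS = 4/π ≠ 0, so the identity fails.
(For a valid weak derivative the identity must hold for EVERY test function, in particular this one. The failure shows v is NOT the weak derivative of u.)
Correct weak derivative would be u'(x) = 1 - 4*x.


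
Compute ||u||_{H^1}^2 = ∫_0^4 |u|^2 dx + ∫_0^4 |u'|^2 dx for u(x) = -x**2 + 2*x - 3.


||u||_{H^1}^2 = 2092/15

The H^1 norm (squared) on an interval (0, L) is
  ||u||_{H^1}^2 = ∫_0^L u(x)^2 dx + ∫_0^L u'(x)^2 dx.
Compute u'(x) = 2 - 2*x.
Then u(x)^2 = x**4 - 4*x**3 + 10*x**2 - 12*x + 9 and u'(x)^2 = 4*x**2 - 8*x + 4.
Integrate each monomial from 0 to 4 using ∫_0^4 c·x^n dx = c·4^(n+1)/(n+1):
  ∫_0^4 u(x)^2 dx = ∫_0^4 (x^4 - 4*x^3 + 10*x^2 - 12*x + 9) dx. Term by term:
    ∫_0^4 x^4 dx = 1024/5;  ∫_0^4 -4*x^3 dx = -256;  ∫_0^4 10*x^2 dx = 640/3;
    ∫_0^4 -12*x dx = -96;  ∫_0^4 9 dx = 36.
  Sum: 1024/5 − 256 + 640/3 − 96 + 36 = 1532/15.
  ∫_0^4 u'(x)^2 dx = ∫_0^4 (4*x^2 - 8*x + 4) dx. Term by term:
    ∫_0^4 4*x^2 dx = 256/3;  ∫_0^4 -8*x dx = -64;  ∫_0^4 4 dx = 16.
  Sum: 256/3 − 64 + 16 = 112/3.
Adding: ||u||_{H^1}^2 = 1532/15 + 112/3 = 2092/15.


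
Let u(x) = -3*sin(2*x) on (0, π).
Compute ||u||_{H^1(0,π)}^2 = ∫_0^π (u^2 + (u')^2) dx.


||u||_{H^1(0,π)}^2 = 45*π/2

u'(x) = -6*cos(2*x).
Expand u² and (u')² and integrate term by term on (0, π), using: for integers n ≥ 1, ∫_0^π sin²(nx) dx = ∫_0^π cos²(nx) dx = π/2; for n ≠ n', ∫_0^π sin(nx)sin(n'x) dx = ∫_0^π cos(nx)cos(n'x) dx = 0; and by product-to-sum, ∫_0^π sin(nx)cos(n'x) dx = ½∫_0^π [sin((n+n')x) + sin((n−n')x)] dx, which is 0 when n+n' is even and 2n/(n²−n'²) when n+n' is odd (it need not vanish on (0, π)).
  u² squared terms: (-3)²·∫sin(2x)² dx = 9·π/2 = 9*π/2.
  So ∫_0^π u² dx = 9*π/2.
  (u')² squared terms: (-6)²·∫cos(2x)² dx = 36·π/2 = 18*π.
  So ∫_0^π (u')² dx = 18*π.
||u||_{H^1}^2 = (9*π/2) + (18*π) = 45*π/2.


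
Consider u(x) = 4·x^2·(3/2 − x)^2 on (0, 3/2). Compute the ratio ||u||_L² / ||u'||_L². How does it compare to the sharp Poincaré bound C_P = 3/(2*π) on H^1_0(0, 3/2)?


||u||_L² / ||u'||_L² = sqrt(3)/4 < C_P = 3/(2*π).

u(x) = 4·x^2·(3/2 − x)^2, so u'(x) = 2*x*(2*x - 3)*(4*x - 3).
u(x) = 4·x^2·(3/2 − x)^2 vanishes at x = 0 and x = 3/2, so u ∈ H^1_0(0, 3/2). Differentiate via the product rule and integrate the resulting polynomials term by term.
  ∫_0^3/2 u² dx = ∫_0^3/2 (16*x^8 - 96*x^7 + 216*x^6 - 216*x^5 + 81*x^4) dx. Term by term:
    ∫_0^3/2 16*x^8 dx = 2187/32;  ∫_0^3/2 -96*x^7 dx = -19683/64;  ∫_0^3/2 216*x^6 dx = 59049/112;
    ∫_0^3/2 -216*x^5 dx = -6561/16;  ∫_0^3/2 81*x^4 dx = 19683/160.
  Sum: 2187/32 − 19683/64 + 59049/112 − 6561/16 + 19683/160 = 2187/2240.
  ∫_0^3/2 (u')² dx = ∫_0^3/2 (256*x^6 - 1152*x^5 + 1872*x^4 - 1296*x^3 + 324*x^2) dx. Term by term:
    ∫_0^3/2 256*x^6 dx = 4374/7;  ∫_0^3/2 -1152*x^5 dx = -2187;  ∫_0^3/2 1872*x^4 dx = 28431/10;
    ∫_0^3/2 -1296*x^3 dx = -6561/4;  ∫_0^3/2 324*x^2 dx = 729/2.
  Sum: 4374/7 − 2187 + 28431/10 − 6561/4 + 729/2 = 729/140.
∫_0^3/2 u² dx = 2187/2240, so ||u||_L² = 27*sqrt(105)/280.
∫_0^3/2 (u')² dx = 729/140, so ||u'||_L² = 27*sqrt(35)/70.
Ratio ||u||_L² / ||u'||_L² = sqrt(3)/4.
Sharp Poincaré constant on H^1_0(0, 3/2) is C_P = L/π = 3/(2*π), achieved by sin(2*π/3·x).
A polynomial bump cannot attain the sharp Poincaré constant (only the first sine eigenfunction does), so the ratio is strictly less than C_P, consistent with ||u||_L² ≤ C_P ||u'||_L².


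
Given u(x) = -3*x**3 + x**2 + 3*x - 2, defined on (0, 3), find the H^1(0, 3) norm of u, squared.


||u||_{H^1}^2 = 312393/70

The H^1 norm (squared) on an interval (0, L) is
  ||u||_{H^1}^2 = ∫_0^L u(x)^2 dx + ∫_0^L u'(x)^2 dx.
Compute u'(x) = -9*x**2 + 2*x + 3.
Then u(x)^2 = 9*x**6 - 6*x**5 - 17*x**4 + 18*x**3 + 5*x**2 - 12*x + 4 and u'(x)^2 = 81*x**4 - 36*x**3 - 50*x**2 + 12*x + 9.
Integrate each monomial from 0 to 3 using ∫_0^3 c·x^n dx = c·3^(n+1)/(n+1):
  ∫_0^3 u(x)^2 dx = ∫_0^3 (9*x^6 - 6*x^5 - 17*x^4 + 18*x^3 + 5*x^2 - 12*x + 4) dx. Term by term:
    ∫_0^3 9*x^6 dx = 19683/7;  ∫_0^3 -6*x^5 dx = -729;  ∫_0^3 -17*x^4 dx = -4131/5;
    ∫_0^3 18*x^3 dx = 729/2;  ∫_0^3 5*x^2 dx = 45;  ∫_0^3 -12*x dx = -54;
    ∫_0^3 4 dx = 12.
  Sum: 19683/7 − 729 − 4131/5 + 729/2 + 45 − 54 + 12 = 113691/70.
  ∫_0^3 u'(x)^2 dx = ∫_0^3 (81*x^4 - 36*x^3 - 50*x^2 + 12*x + 9) dx. Term by term:
    ∫_0^3 81*x^4 dx = 19683/5;  ∫_0^3 -36*x^3 dx = -729;  ∫_0^3 -50*x^2 dx = -450;
    ∫_0^3 12*x dx = 54;  ∫_0^3 9 dx = 27.
  Sum: 19683/5 − 729 − 450 + 54 + 27 = 14193/5.
Adding: ||u||_{H^1}^2 = 113691/70 + 14193/5 = 312393/70.


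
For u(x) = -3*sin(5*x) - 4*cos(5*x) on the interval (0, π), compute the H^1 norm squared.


||u||_{H^1(0,π)}^2 = 325*π

u'(x) = 20*sin(5*x) - 15*cos(5*x).
Expand u² and (u')² and integrate term by term on (0, π), using: for integers n ≥ 1, ∫_0^π sin²(nx) dx = ∫_0^π cos²(nx) dx = π/2; for n ≠ n', ∫_0^π sin(nx)sin(n'x) dx = ∫_0^π cos(nx)cos(n'x) dx = 0; and by product-to-sum, ∫_0^π sin(nx)cos(n'x) dx = ½∫_0^π [sin((n+n')x) + sin((n−n')x)] dx, which is 0 when n+n' is even and 2n/(n²−n'²) when n+n' is odd (it need not vanish on (0, π)).
  u² squared terms: (-4)²·∫cos(5x)² dx = 16·π/2 = 8*π;  (-3)²·∫sin(5x)² dx = 9·π/2 = 9*π/2.
  u² cross terms: 2·(-4)·(-3)·∫cos(5x)·sin(5x) dx = 24·(0) = 0.
  So ∫_0^π u² dx = 8*π + 9*π/2 + 0 = 25*π/2.
  (u')² squared terms: (-15)²·∫cos(5x)² dx = 225·π/2 = 225*π/2;  (20)²·∫sin(5x)² dx = 400·π/2 = 200*π.
  (u')² cross terms: 2·(-15)·(20)·∫cos(5x)·sin(5x) dx = -600·(0) = 0.
  So ∫_0^π (u')² dx = 225*π/2 + 200*π + 0 = 625*π/2.
||u||_{H^1}^2 = (25*π/2) + (625*π/2) = 325*π.


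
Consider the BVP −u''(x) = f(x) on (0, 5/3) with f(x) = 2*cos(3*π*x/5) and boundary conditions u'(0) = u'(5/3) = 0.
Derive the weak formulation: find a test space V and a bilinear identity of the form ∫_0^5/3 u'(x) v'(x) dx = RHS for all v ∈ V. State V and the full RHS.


V = H^1(0, 5/3) (no boundary constraint on v; u is determined up to an additive constant); weak form: ∫_0^5/3 u'v' dx = ∫_0^5/3 (2*cos(3*π*x/5)) v dx for all v ∈ V.

Multiply both sides by a test function v and integrate from 0 to 5/3:
  ∫_0^5/3 −u''(x) v(x) dx = ∫_0^5/3 f(x) v(x) dx.
Integrate the LHS by parts once:
  ∫_0^5/3 −u'' v dx = −[u'(x) v(x)]_0^5/3 + ∫_0^5/3 u'(x) v'(x) dx.
Thus ∫_0^5/3 u'(x) v'(x) dx = ∫_0^5/3 f(x) v(x) dx + [u'(x) v(x)]_0^5/3.
Choose V so that boundary terms are either known or forced to vanish.
u has homogeneous Neumann: u'(0) = u'(5/3) = 0. So [u' v]_0^5/3 = 0·v(5/3) − 0·v(0) = 0 for any v; take V = H^1(0, 5/3).
Weak formulation: find u (satisfying any essential BC) such that ∫_0^5/3 u'(x) v'(x) dx = ∫_0^5/3 f v dx for all v ∈ V (homogeneous Neumann, so boundary terms vanish).
Substituting f(x) = 2*cos(3*π*x/5), the right-hand side is ∫_0^5/3 (2*cos(3*π*x/5)) v dx.
Compatibility check (pure Neumann): taking v ≡ 1 ∈ V gives 0 = ∫_0^5/3 f dx + (0) − (0), i.e. ∫_0^5/3 f dx must equal u'(0) − u'(5/3) = 0. Indeed ∫_0^5/3 (2*cos(3*π*x/5)) dx = 0, so the data are compatible. The solution is then unique only up to an additive constant (fix it e.g. by requiring ∫_0^5/3 u dx = 0).


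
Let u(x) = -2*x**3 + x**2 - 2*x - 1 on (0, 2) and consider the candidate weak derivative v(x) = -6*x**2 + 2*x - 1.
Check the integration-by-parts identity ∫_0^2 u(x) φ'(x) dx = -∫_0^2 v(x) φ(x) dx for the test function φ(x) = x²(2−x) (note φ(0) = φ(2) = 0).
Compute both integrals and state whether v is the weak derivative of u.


LHS = 184/15, RHS = 164/15. No, v is not the weak derivative of u.

u(x) = -2*x**3 + x**2 - 2*x - 1, classical derivative u'(x) = -6*x**2 + 2*x - 2.
φ(x) = x²(2−x), so φ'(x) = x*(4 - 3*x).
Note φ(0) = φ(2) = 0, so the boundary term u·φ vanishes.
LHS = ∫_0^2 u(x) φ'(x) dx = ∫_0^2 (6*x^5 - 11*x^4 + 10*x^3 - 5*x^2 - 4*x) dx. Term by term:
  ∫_0^2 6*x^5 dx = 64;  ∫_0^2 -11*x^4 dx = -352/5;  ∫_0^2 10*x^3 dx = 40;
  ∫_0^2 -5*x^2 dx = -40/3;  ∫_0^2 -4*x dx = -8.
Sum: 64 − 352/5 + 40 − 40/3 − 8 = 184/15.
So LHS = 184/15.
∫_0^2 v(x) φ(x) dx = ∫_0^2 (6*x^5 - 14*x^4 + 5*x^3 - 2*x^2) dx. Term by term:
  ∫_0^2 6*x^5 dx = 64;  ∫_0^2 -14*x^4 dx = -448/5;  ∫_0^2 5*x^3 dx = 20;
  ∫_0^2 -2*x^2 dx = -16/3.
Sum: 64 − 448/5 + 20 − 16/3 = -164/15.
So RHS = -∫_0^2 v(x) φ(x) dx = 164/15.
LHS − RHS = 4/3 ≠ 0, so the identity fails.
(For a valid weak derivative the identity must hold for EVERY test function, in particular this one. The failure shows v is NOT the weak derivative of u.)
Correct weak derivative would be u'(x) = -6*x**2 + 2*x - 2.


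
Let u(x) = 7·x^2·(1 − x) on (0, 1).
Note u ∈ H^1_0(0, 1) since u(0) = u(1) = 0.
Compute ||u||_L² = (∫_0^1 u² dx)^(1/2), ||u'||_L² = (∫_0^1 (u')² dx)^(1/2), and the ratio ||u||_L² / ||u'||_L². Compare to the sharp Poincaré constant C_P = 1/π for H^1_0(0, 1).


||u||_L² / ||u'||_L² = sqrt(14)/14 < C_P = 1/π.

u(x) = 7·x^2·(1 − x), so u'(x) = 7*x*(2 - 3*x).
u(x) = 7·x^2·(1 − x) vanishes at x = 0 and x = 1, so u ∈ H^1_0(0, 1). Differentiate via the product rule and integrate the resulting polynomials term by term.
  ∫_0^1 u² dx = ∫_0^1 (49*x^6 - 98*x^5 + 49*x^4) dx. Term by term:
    ∫_0^1 49*x^6 dx = 7;  ∫_0^1 -98*x^5 dx = -49/3;  ∫_0^1 49*x^4 dx = 49/5.
  Sum: 7 − 49/3 + 49/5 = 7/15.
  ∫_0^1 (u')² dx = ∫_0^1 (441*x^4 - 588*x^3 + 196*x^2) dx. Term by term:
    ∫_0^1 441*x^4 dx = 441/5;  ∫_0^1 -588*x^3 dx = -147;  ∫_0^1 196*x^2 dx = 196/3.
  Sum: 441/5 − 147 + 196/3 = 98/15.
∫_0^1 u² dx = 7/15, so ||u||_L² = sqrt(105)/15.
∫_0^1 (u')² dx = 98/15, so ||u'||_L² = 7*sqrt(30)/15.
Ratio ||u||_L² / ||u'||_L² = sqrt(14)/14.
Sharp Poincaré constant on H^1_0(0, 1) is C_P = L/π = 1/π, achieved by sin(π·x).
A polynomial bump cannot attain the sharp Poincaré constant (only the first sine eigenfunction does), so the ratio is strictly less than C_P, consistent with ||u||_L² ≤ C_P ||u'||_L².


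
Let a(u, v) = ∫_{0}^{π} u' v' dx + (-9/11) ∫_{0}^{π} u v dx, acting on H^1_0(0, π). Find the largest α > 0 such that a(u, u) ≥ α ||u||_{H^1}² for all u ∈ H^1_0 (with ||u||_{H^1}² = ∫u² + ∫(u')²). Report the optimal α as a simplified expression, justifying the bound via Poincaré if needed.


α = 1/11

Coercivity of a(·,·) on H^1_0(0, π) means a(u, u) ≥ α ||u||_{H^1}² for every u ∈ H^1_0.
The interval has length L = π, and Poincaré/coercivity depend only on L. Here a(u, u) = ∫(u')² + (-9/11)·∫u².
Here c = -9/11 < 0 with |c| < (π/L)² = 1, so coercivity still holds. The condition a(u,u) ≥ α||u||_{H^1}² reads (1−α)∫(u')² ≥ (α−c)∫u². Any admissible α is ≤ 1 (rapidly oscillating u have ∫u²/∫(u')² → 0), and α = 1 would force 0 ≥ (1−c)∫u², impossible since c < 1; so 1−α > 0. By the sharp Poincaré inequality on H^1_0 of an interval of length L, ∫(u')² ≥ (π/L)²∫u² with equality for the first sine mode sin(π(x−x₀)/L) (x₀ the left endpoint), so the inequality holds for all u iff (1−α)(π/L)² ≥ α − c, i.e. α ≤ ((π/L)² + c)/((π/L)² + 1) = (1 + c(L/π)²)/(1 + (L/π)²). (Direct route, valid since c ≤ 0: Poincaré gives c∫u² ≥ c(L/π)²∫(u')², so a(u,u) ≥ (1 + c(L/π)²)∫(u')², while ||u||_{H^1}² ≤ (1 + (L/π)²)∫(u')²; dividing yields the same α.) With (π/L)² = 1 and c = -9/11, the largest admissible constant is α = ((π/L)² + c)/((π/L)² + 1).
Simplifying, α = 1/11.


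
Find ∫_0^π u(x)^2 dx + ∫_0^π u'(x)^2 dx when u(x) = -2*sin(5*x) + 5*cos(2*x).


||u||_{H^1(0,π)}^2 = -1000/21 + 229*π/2

u'(x) = -10*sin(2*x) - 10*cos(5*x).
Expand u² and (u')² and integrate term by term on (0, π), using: for integers n ≥ 1, ∫_0^π sin²(nx) dx = ∫_0^π cos²(nx) dx = π/2; for n ≠ n', ∫_0^π sin(nx)sin(n'x) dx = ∫_0^π cos(nx)cos(n'x) dx = 0; and by product-to-sum, ∫_0^π sin(nx)cos(n'x) dx = ½∫_0^π [sin((n+n')x) + sin((n−n')x)] dx, which is 0 when n+n' is even and 2n/(n²−n'²) when n+n' is odd (it need not vanish on (0, π)).
  u² squared terms: (-2)²·∫sin(5x)² dx = 4·π/2 = 2*π;  (5)²·∫cos(2x)² dx = 25·π/2 = 25*π/2.
  u² cross terms: 2·(-2)·(5)·∫sin(5x)·cos(2x) dx = -20·(10/21) = -200/21.
  So ∫_0^π u² dx = 2*π + 25*π/2 − 200/21 = -200/21 + 29*π/2.
  (u')² squared terms: (-10)²·∫cos(5x)² dx = 100·π/2 = 50*π;  (-10)²·∫sin(2x)² dx = 100·π/2 = 50*π.
  (u')² cross terms: 2·(-10)·(-10)·∫cos(5x)·sin(2x) dx = 200·(-4/21) = -800/21.
  So ∫_0^π (u')² dx = 50*π + 50*π − 800/21 = -800/21 + 100*π.
||u||_{H^1}^2 = (-200/21 + 29*π/2) + (-800/21 + 100*π) = -1000/21 + 229*π/2.


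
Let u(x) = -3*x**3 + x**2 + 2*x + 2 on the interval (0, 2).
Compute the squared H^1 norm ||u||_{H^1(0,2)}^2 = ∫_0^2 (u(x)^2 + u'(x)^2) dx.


||u||_{H^1}^2 = 2496/7

The H^1 norm (squared) on an interval (0, L) is
  ||u||_{H^1}^2 = ∫_0^L u(x)^2 dx + ∫_0^L u'(x)^2 dx.
Compute u'(x) = -9*x**2 + 2*x + 2.
Then u(x)^2 = 9*x**6 - 6*x**5 - 11*x**4 - 8*x**3 + 8*x**2 + 8*x + 4 and u'(x)^2 = 81*x**4 - 36*x**3 - 32*x**2 + 8*x + 4.
Integrate each monomial from 0 to 2 using ∫_0^2 c·x^n dx = c·2^(n+1)/(n+1):
  ∫_0^2 u(x)^2 dx = ∫_0^2 (9*x^6 - 6*x^5 - 11*x^4 - 8*x^3 + 8*x^2 + 8*x + 4) dx. Term by term:
    ∫_0^2 9*x^6 dx = 1152/7;  ∫_0^2 -6*x^5 dx = -64;  ∫_0^2 -11*x^4 dx = -352/5;
    ∫_0^2 -8*x^3 dx = -32;  ∫_0^2 8*x^2 dx = 64/3;  ∫_0^2 8*x dx = 16;
    ∫_0^2 4 dx = 8.
  Sum: 1152/7 − 64 − 352/5 − 32 + 64/3 + 16 + 8 = 4568/105.
  ∫_0^2 u'(x)^2 dx = ∫_0^2 (81*x^4 - 36*x^3 - 32*x^2 + 8*x + 4) dx. Term by term:
    ∫_0^2 81*x^4 dx = 2592/5;  ∫_0^2 -36*x^3 dx = -144;  ∫_0^2 -32*x^2 dx = -256/3;
    ∫_0^2 8*x dx = 16;  ∫_0^2 4 dx = 8.
  Sum: 2592/5 − 144 − 256/3 + 16 + 8 = 4696/15.
Adding: ||u||_{H^1}^2 = 4568/105 + 4696/15 = 2496/7.


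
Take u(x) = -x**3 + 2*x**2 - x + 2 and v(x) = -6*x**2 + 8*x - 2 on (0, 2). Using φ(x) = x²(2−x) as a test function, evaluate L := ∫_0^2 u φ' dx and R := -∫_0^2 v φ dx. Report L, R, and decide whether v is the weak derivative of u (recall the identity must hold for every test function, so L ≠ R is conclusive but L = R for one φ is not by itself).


LHS = 4/3, RHS = 8/3. No, v is not the weak derivative of u.

u(x) = -x**3 + 2*x**2 - x + 2, classical derivative u'(x) = -3*x**2 + 4*x - 1.
φ(x) = x²(2−x), so φ'(x) = x*(4 - 3*x).
Note φ(0) = φ(2) = 0, so the boundary term u·φ vanishes.
LHS = ∫_0^2 u(x) φ'(x) dx = ∫_0^2 (3*x^5 - 10*x^4 + 11*x^3 - 10*x^2 + 8*x) dx. Term by term:
  ∫_0^2 3*x^5 dx = 32;  ∫_0^2 -10*x^4 dx = -64;  ∫_0^2 11*x^3 dx = 44;
  ∫_0^2 -10*x^2 dx = -80/3;  ∫_0^2 8*x dx = 16.
Sum: 32 − 64 + 44 − 80/3 + 16 = 4/3.
So LHS = 4/3.
∫_0^2 v(x) φ(x) dx = ∫_0^2 (6*x^5 - 20*x^4 + 18*x^3 - 4*x^2) dx. Term by term:
  ∫_0^2 6*x^5 dx = 64;  ∫_0^2 -20*x^4 dx = -128;  ∫_0^2 18*x^3 dx = 72;
  ∫_0^2 -4*x^2 dx = -32/3.
Sum: 64 − 128 + 72 − 32/3 = -8/3.
So RHS = -∫_0^2 v(x) φ(x) dx = 8/3.
LHS − RHS = -4/3 ≠ 0, so the identity fails.
(For a valid weak derivative the identity must hold for EVERY test function, in particular this one. The failure shows v is NOT the weak derivative of u.)
Correct weak derivative would be u'(x) = -3*x**2 + 4*x - 1.


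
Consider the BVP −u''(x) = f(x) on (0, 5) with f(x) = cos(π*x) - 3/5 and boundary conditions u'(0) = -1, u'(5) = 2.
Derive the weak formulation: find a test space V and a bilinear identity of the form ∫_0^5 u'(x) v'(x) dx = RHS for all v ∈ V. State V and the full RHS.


V = H^1(0, 5) (v unrestricted at boundary; u is determined up to an additive constant); weak form: ∫_0^5 u'v' dx = ∫_0^5 (cos(π*x) - 3/5) v dx + 2·v(5) + v(0) for all v ∈ V.

Multiply both sides by a test function v and integrate from 0 to 5:
  ∫_0^5 −u''(x) v(x) dx = ∫_0^5 f(x) v(x) dx.
Integrate the LHS by parts once:
  ∫_0^5 −u'' v dx = −[u'(x) v(x)]_0^5 + ∫_0^5 u'(x) v'(x) dx.
Thus ∫_0^5 u'(x) v'(x) dx = ∫_0^5 f(x) v(x) dx + [u'(x) v(x)]_0^5.
Choose V so that boundary terms are either known or forced to vanish.
u has inhomogeneous Neumann u'(0) = -1, u'(5) = 2. [u' v]_0^5 = (2)·v(5) − (-1)·v(0) = 2·v(5) + v(0). Take V = H^1(0, 5); boundary term becomes part of RHS.
Weak formulation: find u (satisfying any essential BC) such that ∫_0^5 u'(x) v'(x) dx = ∫_0^5 f v dx + 2·v(5) + v(0) for all v ∈ V (Neumann data are natural BCs: they enter the RHS as boundary terms).
Substituting f(x) = cos(π*x) - 3/5, the right-hand side is ∫_0^5 (cos(π*x) - 3/5) v dx + 2·v(5) + v(0).
Compatibility check (pure Neumann): taking v ≡ 1 ∈ V gives 0 = ∫_0^5 f dx + (2) − (-1), i.e. ∫_0^5 f dx must equal u'(0) − u'(5) = -3. Indeed ∫_0^5 (cos(π*x) - 3/5) dx = -3, so the data are compatible. The solution is then unique only up to an additive constant (fix it e.g. by requiring ∫_0^5 u dx = 0).
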